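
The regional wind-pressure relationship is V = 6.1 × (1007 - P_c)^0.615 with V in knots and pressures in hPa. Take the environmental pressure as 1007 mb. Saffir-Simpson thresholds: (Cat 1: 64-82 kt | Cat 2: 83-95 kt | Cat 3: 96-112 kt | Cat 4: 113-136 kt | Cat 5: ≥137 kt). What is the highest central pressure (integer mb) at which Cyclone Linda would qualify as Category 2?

Category 2 begins at V = 83 kt.
Required ΔP = (83/6.1)^(1/0.615) = 13.607^1.626 ≈ 69.74 mb.
P_c ≤ 1007 − 69.74 = 937.26, so the highest integer P_c is 937 mb.

937 mb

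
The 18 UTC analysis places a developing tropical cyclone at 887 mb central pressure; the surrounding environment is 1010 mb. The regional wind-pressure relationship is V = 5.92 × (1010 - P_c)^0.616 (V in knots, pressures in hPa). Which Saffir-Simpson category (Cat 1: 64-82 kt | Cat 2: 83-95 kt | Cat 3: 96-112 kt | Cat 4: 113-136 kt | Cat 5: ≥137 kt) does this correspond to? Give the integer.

4

ΔP = 1010 − 887 = 123 mb.
V ≈ 5.92 × 123^0.616 = 5.92 × 19.38 ≈ 115 kt.
115 kt falls in the Category 4 band.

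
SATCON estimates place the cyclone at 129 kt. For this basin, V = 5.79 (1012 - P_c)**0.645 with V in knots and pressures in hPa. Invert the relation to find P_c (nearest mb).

ΔP = (V / 5.79)^(1/0.645) = (129/5.79)^1.550.
129/5.79 = 22.280; 22.280^1.550 ≈ 122.97 mb.
P_c = 1012 − 122.97 = 889.03 ≈ 889 mb.

889 mb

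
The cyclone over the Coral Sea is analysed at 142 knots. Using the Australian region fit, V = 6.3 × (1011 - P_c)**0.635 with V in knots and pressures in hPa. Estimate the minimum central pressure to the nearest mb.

876 mb

ΔP = (V / 6.3)^(1/0.635) = (142/6.3)^1.575.
142/6.3 = 22.540; 22.540^1.575 ≈ 135.09 mb.
P_c = 1011 − 135.09 = 875.91 ≈ 876 mb.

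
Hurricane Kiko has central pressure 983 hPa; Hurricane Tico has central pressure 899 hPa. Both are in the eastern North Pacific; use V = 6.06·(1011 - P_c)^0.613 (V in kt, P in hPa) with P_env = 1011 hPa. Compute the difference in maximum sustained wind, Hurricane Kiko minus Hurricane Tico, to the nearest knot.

Hurricane Kiko: ΔP = 28; V ≈ 6.06 × 28^0.613 ≈ 46.73 kt.
Hurricane Tico: ΔP = 112; V ≈ 6.06 × 112^0.613 ≈ 109.31 kt.
Difference ≈ 46.73 − 109.31 = -62.58 → -63 kt.

-63 kt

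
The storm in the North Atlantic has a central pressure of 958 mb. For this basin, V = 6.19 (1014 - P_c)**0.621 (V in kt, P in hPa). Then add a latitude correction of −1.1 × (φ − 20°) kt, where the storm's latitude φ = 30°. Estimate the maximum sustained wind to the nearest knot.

ΔP = 1014 − 958 = 56 mb.
56^0.621 ≈ 12.179.
V ≈ 6.19 × 12.179 ≈ 75.4 kt.
Latitude correction: −1.1 × (30 − 20) = -11 kt.
Corrected V ≈ 64.4 kt → 64 kt.

64 kt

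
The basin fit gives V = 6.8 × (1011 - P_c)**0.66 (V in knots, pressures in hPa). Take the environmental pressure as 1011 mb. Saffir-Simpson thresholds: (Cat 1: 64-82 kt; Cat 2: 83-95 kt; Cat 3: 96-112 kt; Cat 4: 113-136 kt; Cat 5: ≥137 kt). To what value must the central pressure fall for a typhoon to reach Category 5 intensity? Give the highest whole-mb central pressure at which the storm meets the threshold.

916 mb

Category 5 begins at V = 137 kt.
Required ΔP = (137/6.8)^(1/0.66) = 20.147^1.515 ≈ 94.64 mb.
P_c ≤ 1011 − 94.64 = 916.36, so the highest integer P_c is 916 mb.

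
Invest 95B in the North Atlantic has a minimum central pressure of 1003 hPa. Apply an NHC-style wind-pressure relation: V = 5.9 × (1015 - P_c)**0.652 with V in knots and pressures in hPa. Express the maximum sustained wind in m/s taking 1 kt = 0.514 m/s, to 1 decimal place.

15.3 m/s

ΔP = 1015 − 1003 = 12 hPa.
V ≈ 5.9 × 12^0.652 = 5.9 × 5.054 ≈ 29.818 kt.
29.818 × 0.514 ≈ 15.33 m/s → 15.3 m/s.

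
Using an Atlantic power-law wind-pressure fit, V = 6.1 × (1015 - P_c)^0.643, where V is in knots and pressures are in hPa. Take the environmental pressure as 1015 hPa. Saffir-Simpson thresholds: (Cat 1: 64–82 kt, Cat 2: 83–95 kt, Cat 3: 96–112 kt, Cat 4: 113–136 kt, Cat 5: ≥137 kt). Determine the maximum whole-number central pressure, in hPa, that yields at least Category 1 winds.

Category 1 begins at V = 64 kt.
Required ΔP = (64/6.1)^(1/0.643) = 10.492^1.555 ≈ 38.69 hPa.
P_c ≤ 1015 − 38.69 = 976.31, so the highest integer P_c is 976 hPa.

976 hPa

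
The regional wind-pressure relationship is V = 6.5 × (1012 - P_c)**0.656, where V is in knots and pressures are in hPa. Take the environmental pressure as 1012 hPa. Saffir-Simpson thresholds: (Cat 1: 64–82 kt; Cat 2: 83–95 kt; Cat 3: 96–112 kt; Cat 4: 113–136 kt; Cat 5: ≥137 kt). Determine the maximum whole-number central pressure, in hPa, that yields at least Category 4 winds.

934 hPa

Category 4 begins at V = 113 kt.
Required ΔP = (113/6.5)^(1/0.656) = 17.385^1.524 ≈ 77.71 hPa.
P_c ≤ 1012 − 77.71 = 934.29, so the highest integer P_c is 934 hPa.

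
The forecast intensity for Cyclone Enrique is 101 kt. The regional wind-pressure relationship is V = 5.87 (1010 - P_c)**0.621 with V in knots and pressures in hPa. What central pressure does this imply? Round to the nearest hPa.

912 hPa

ΔP = (V / 5.87)^(1/0.621) = (101/5.87)^1.610.
101/5.87 = 17.206; 17.206^1.610 ≈ 97.69 hPa.
P_c = 1010 − 97.69 = 912.31 ≈ 912 hPa.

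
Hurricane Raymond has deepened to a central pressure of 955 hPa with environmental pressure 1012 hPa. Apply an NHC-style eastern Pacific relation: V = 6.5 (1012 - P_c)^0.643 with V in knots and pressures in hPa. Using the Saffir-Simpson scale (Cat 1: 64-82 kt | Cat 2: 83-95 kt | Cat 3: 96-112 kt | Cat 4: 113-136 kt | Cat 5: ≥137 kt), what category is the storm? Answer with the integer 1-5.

ΔP = 1012 − 955 = 57 hPa.
V ≈ 6.5 × 57^0.643 = 6.5 × 13.46 ≈ 87 kt.
87 kt falls in the Category 2 band.

2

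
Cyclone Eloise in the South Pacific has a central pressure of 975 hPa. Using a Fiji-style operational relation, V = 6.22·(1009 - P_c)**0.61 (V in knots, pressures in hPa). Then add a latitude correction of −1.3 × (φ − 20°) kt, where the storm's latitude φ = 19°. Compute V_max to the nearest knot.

55 kt

ΔP = 1009 − 975 = 34 hPa.
34^0.61 ≈ 8.594.
V ≈ 6.22 × 8.594 ≈ 53.5 kt.
Latitude correction: −1.3 × (19 − 20) = 1.3 kt.
Corrected V ≈ 54.8 kt → 55 kt.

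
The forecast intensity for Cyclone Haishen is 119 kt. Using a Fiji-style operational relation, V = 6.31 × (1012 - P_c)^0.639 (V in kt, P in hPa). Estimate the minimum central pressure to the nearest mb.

ΔP = (V / 6.31)^(1/0.639) = (119/6.31)^1.565.
119/6.31 = 18.859; 18.859^1.565 ≈ 99.11 mb.
P_c = 1012 − 99.11 = 912.89 ≈ 913 mb.

913 mb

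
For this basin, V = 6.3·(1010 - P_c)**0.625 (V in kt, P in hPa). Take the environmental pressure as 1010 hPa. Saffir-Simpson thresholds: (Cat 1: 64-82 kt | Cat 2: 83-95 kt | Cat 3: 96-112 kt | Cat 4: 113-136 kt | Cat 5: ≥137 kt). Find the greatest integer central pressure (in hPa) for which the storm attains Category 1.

Category 1 begins at V = 64 kt.
Required ΔP = (64/6.3)^(1/0.625) = 10.159^1.600 ≈ 40.83 hPa.
P_c ≤ 1010 − 40.83 = 969.17, so the highest integer P_c is 969 hPa.

969 hPa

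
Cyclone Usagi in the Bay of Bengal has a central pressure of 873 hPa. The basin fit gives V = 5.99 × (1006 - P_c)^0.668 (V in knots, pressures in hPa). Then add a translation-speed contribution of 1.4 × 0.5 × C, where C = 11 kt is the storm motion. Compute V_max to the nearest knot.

ΔP = 1006 − 873 = 133 hPa.
133^0.668 ≈ 26.226.
V ≈ 5.99 × 26.226 ≈ 157.1 kt.
Translation term: 1.4 × 0.5 × 11 = 7.7 kt.
Corrected V ≈ 164.8 kt → 165 kt.

165 kt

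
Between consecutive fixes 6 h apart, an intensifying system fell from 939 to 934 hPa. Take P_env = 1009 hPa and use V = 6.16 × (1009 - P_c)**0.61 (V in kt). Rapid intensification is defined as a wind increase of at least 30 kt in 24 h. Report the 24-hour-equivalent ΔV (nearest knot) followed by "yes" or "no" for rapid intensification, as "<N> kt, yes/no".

V₁: ΔP = 70, V ≈ 6.16 × 70^0.61 ≈ 82.24 kt.
V₂: ΔP = 75, V ≈ 6.16 × 75^0.61 ≈ 85.78 kt.
ΔV over 6 h = 3.54 kt → 24 h equivalent = 3.54 × 24/6 ≈ 14.16 kt.
14 kt < 30 kt ⇒ not rapid intensification.

14 kt, no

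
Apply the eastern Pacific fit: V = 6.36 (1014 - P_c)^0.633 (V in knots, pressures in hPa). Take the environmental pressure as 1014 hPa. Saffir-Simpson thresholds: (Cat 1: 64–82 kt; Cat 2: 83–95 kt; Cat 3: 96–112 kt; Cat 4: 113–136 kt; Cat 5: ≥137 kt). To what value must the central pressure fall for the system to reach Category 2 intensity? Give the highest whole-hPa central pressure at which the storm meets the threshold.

956 hPa

Category 2 begins at V = 83 kt.
Required ΔP = (83/6.36)^(1/0.633) = 13.050^1.580 ≈ 57.87 hPa.
P_c ≤ 1014 − 57.87 = 956.13, so the highest integer P_c is 956 hPa.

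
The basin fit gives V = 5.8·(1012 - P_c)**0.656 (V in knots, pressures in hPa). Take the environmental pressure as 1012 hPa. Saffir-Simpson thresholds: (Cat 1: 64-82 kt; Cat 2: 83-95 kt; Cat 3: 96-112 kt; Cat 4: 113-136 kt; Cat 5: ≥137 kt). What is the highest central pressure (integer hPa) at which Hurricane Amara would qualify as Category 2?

Category 2 begins at V = 83 kt.
Required ΔP = (83/5.8)^(1/0.656) = 14.310^1.524 ≈ 57.76 hPa.
P_c ≤ 1012 − 57.76 = 954.24, so the highest integer P_c is 954 hPa.

954 hPa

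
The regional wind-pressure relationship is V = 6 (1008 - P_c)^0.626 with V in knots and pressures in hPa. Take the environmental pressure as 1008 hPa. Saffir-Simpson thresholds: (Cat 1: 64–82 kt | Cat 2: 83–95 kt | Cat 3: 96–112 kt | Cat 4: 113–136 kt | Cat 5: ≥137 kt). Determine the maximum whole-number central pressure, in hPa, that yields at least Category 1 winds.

Category 1 begins at V = 64 kt.
Required ΔP = (64/6)^(1/0.626) = 10.667^1.597 ≈ 43.88 hPa.
P_c ≤ 1008 − 43.88 = 964.12, so the highest integer P_c is 964 hPa.

964 hPa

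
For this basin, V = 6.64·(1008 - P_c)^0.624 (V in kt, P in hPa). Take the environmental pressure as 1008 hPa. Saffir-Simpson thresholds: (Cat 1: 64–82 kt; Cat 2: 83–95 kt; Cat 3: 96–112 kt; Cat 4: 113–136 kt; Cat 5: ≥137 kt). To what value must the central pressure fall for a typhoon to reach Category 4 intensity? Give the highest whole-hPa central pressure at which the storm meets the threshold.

Category 4 begins at V = 113 kt.
Required ΔP = (113/6.64)^(1/0.624) = 17.018^1.603 ≈ 93.89 hPa.
P_c ≤ 1008 − 93.89 = 914.11, so the highest integer P_c is 914 hPa.

914 hPa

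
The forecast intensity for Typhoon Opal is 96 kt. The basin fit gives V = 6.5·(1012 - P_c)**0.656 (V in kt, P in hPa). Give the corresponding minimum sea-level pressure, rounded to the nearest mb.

ΔP = (V / 6.5)^(1/0.656) = (96/6.5)^1.524.
96/6.5 = 14.769; 14.769^1.524 ≈ 60.61 mb.
P_c = 1012 − 60.61 = 951.39 ≈ 951 mb.

951 mb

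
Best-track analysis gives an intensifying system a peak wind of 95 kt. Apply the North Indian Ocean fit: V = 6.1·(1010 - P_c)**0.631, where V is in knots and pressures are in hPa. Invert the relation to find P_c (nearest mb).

932 mb

ΔP = (V / 6.1)^(1/0.631) = (95/6.1)^1.585.
95/6.1 = 15.574; 15.574^1.585 ≈ 77.57 mb.
P_c = 1010 − 77.57 = 932.43 ≈ 932 mb.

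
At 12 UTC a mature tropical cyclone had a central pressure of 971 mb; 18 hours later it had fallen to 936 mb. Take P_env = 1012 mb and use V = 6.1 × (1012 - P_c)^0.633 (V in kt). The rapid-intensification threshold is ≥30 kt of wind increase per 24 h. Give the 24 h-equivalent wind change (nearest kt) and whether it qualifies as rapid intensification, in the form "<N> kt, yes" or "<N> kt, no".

41 kt, yes

V₁: ΔP = 41, V ≈ 6.1 × 41^0.633 ≈ 64.01 kt.
V₂: ΔP = 76, V ≈ 6.1 × 76^0.633 ≈ 94.60 kt.
ΔV over 18 h = 30.59 kt → 24 h equivalent = 30.59 × 24/18 ≈ 40.79 kt.
41 kt ≥ 30 kt ⇒ rapid intensification.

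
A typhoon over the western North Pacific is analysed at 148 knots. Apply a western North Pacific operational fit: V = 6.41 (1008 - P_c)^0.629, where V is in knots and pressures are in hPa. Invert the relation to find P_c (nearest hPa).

ΔP = (V / 6.41)^(1/0.629) = (148/6.41)^1.590.
148/6.41 = 23.089; 23.089^1.590 ≈ 147.09 hPa.
P_c = 1008 − 147.09 = 860.91 ≈ 861 hPa.

861 hPa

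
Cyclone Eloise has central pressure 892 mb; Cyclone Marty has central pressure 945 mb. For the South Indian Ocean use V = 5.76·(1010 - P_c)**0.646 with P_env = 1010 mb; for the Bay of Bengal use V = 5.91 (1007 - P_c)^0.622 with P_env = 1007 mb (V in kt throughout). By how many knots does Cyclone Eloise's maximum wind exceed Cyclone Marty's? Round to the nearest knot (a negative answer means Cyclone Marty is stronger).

Cyclone Eloise: ΔP = 118; V ≈ 5.76 × 118^0.646 ≈ 125.56 kt.
Cyclone Marty: ΔP = 62; V ≈ 5.91 × 62^0.622 ≈ 76.99 kt.
Difference ≈ 125.56 − 76.99 = 48.57 → 49 kt.

49 kt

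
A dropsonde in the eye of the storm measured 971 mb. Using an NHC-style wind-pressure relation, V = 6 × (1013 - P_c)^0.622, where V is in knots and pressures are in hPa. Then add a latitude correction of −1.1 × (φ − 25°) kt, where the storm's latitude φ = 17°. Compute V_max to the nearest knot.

70 kt

ΔP = 1013 − 971 = 42 mb.
42^0.622 ≈ 10.225.
V ≈ 6 × 10.225 ≈ 61.3 kt.
Latitude correction: −1.1 × (17 − 25) = 8.8 kt.
Corrected V ≈ 70.1 kt → 70 kt.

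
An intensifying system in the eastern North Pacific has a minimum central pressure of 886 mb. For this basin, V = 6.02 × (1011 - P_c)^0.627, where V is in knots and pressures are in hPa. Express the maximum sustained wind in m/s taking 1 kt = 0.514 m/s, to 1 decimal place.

ΔP = 1011 − 886 = 125 mb.
V ≈ 6.02 × 125^0.627 = 6.02 × 20.643 ≈ 124.268 kt.
124.268 × 0.514 ≈ 63.87 m/s → 63.9 m/s.

63.9 m/s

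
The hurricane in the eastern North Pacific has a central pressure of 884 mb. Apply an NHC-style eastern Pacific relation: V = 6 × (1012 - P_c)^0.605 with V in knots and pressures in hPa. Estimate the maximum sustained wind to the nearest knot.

113 kt

ΔP = 1012 − 884 = 128 mb.
128^0.605 ≈ 18.831.
V ≈ 6 × 18.831 ≈ 113.0 kt.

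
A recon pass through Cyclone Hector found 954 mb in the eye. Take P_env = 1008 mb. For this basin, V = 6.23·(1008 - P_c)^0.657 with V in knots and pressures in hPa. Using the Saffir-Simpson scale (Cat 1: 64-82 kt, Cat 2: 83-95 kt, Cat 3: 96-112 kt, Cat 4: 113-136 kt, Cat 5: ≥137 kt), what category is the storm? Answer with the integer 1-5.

ΔP = 1008 − 954 = 54 mb.
V ≈ 6.23 × 54^0.657 = 6.23 × 13.75 ≈ 86 kt.
86 kt falls in the Category 2 band.

2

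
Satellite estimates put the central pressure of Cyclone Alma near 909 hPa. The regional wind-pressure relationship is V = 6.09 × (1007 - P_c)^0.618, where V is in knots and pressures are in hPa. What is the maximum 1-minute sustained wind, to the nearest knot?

104 kt

ΔP = 1007 − 909 = 98 hPa.
98^0.618 ≈ 17.005.
V ≈ 6.09 × 17.005 ≈ 103.6 kt.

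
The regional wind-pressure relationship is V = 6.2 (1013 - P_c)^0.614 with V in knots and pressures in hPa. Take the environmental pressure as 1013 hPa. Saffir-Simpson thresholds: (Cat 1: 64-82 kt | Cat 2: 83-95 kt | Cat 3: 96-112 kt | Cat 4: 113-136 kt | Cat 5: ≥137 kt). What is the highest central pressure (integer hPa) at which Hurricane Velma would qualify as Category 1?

Category 1 begins at V = 64 kt.
Required ΔP = (64/6.2)^(1/0.614) = 10.323^1.629 ≈ 44.78 hPa.
P_c ≤ 1013 − 44.78 = 968.22, so the highest integer P_c is 968 hPa.

968 hPa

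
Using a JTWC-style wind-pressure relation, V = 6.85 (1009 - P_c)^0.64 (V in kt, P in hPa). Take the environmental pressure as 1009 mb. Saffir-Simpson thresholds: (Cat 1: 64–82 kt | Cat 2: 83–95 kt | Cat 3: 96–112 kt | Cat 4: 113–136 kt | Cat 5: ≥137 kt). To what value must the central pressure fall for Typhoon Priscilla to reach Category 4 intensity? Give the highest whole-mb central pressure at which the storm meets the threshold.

929 mb

Category 4 begins at V = 113 kt.
Required ΔP = (113/6.85)^(1/0.64) = 16.496^1.562 ≈ 79.83 mb.
P_c ≤ 1009 − 79.83 = 929.17, so the highest integer P_c is 929 mb.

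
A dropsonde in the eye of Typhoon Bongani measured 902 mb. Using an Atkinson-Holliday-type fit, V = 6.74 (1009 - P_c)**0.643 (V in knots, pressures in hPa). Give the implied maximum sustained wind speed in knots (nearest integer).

136 kt

ΔP = 1009 − 902 = 107 mb.
107^0.643 ≈ 20.179.
V ≈ 6.74 × 20.179 ≈ 136.0 kt.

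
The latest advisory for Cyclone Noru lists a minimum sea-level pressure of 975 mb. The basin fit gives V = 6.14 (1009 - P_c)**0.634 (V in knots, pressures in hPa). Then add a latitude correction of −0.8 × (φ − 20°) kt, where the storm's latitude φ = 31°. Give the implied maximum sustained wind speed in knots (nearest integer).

49 kt

ΔP = 1009 − 975 = 34 mb.
34^0.634 ≈ 9.353.
V ≈ 6.14 × 9.353 ≈ 57.4 kt.
Latitude correction: −0.8 × (31 − 20) = -8.8 kt.
Corrected V ≈ 48.6 kt → 49 kt.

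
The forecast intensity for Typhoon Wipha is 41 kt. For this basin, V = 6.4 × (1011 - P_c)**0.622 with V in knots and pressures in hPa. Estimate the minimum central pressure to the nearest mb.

991 mb

ΔP = (V / 6.4)^(1/0.622) = (41/6.4)^1.608.
41/6.4 = 6.406; 6.406^1.608 ≈ 19.81 mb.
P_c = 1011 − 19.81 = 991.19 ≈ 991 mb.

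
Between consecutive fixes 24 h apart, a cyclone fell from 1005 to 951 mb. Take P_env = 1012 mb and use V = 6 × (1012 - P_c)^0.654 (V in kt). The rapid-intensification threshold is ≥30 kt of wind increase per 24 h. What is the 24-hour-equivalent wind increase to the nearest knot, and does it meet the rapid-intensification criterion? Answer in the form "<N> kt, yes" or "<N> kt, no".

67 kt, yes

V₁: ΔP = 7, V ≈ 6 × 7^0.654 ≈ 21.42 kt.
V₂: ΔP = 61, V ≈ 6 × 61^0.654 ≈ 88.26 kt.
ΔV over 24 h = 66.84 kt → 24 h equivalent = 66.84 × 24/24 ≈ 66.84 kt.
67 kt ≥ 30 kt ⇒ rapid intensification.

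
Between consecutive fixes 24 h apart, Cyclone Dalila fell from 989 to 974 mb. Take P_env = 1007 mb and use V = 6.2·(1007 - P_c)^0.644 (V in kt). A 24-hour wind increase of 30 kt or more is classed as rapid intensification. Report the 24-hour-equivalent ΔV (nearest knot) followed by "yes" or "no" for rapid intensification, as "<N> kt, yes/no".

V₁: ΔP = 18, V ≈ 6.2 × 18^0.644 ≈ 39.88 kt.
V₂: ΔP = 33, V ≈ 6.2 × 33^0.644 ≈ 58.93 kt.
ΔV over 24 h = 19.05 kt → 24 h equivalent = 19.05 × 24/24 ≈ 19.05 kt.
19 kt < 30 kt ⇒ not rapid intensification.

19 kt, no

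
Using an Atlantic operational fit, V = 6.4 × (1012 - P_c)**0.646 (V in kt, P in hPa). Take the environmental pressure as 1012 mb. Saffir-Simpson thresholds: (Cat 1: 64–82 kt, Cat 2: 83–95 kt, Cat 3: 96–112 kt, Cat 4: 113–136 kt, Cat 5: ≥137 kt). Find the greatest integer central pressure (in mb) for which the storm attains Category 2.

959 mb

Category 2 begins at V = 83 kt.
Required ΔP = (83/6.4)^(1/0.646) = 12.969^1.548 ≈ 52.81 mb.
P_c ≤ 1012 − 52.81 = 959.19, so the highest integer P_c is 959 mb.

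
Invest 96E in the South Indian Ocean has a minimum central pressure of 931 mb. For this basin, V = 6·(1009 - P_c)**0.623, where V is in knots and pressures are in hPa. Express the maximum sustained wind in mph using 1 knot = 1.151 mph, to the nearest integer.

ΔP = 1009 − 931 = 78 mb.
V ≈ 6 × 78^0.623 = 6 × 15.093 ≈ 90.558 kt.
90.558 × 1.151 ≈ 104.23 mph → 104 mph.

104 mph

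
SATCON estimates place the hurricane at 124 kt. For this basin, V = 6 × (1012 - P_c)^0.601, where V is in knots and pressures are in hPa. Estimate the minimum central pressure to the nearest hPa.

858 hPa

ΔP = (V / 6)^(1/0.601) = (124/6)^1.664.
124/6 = 20.667; 20.667^1.664 ≈ 154.34 hPa.
P_c = 1012 − 154.34 = 857.66 ≈ 858 hPa.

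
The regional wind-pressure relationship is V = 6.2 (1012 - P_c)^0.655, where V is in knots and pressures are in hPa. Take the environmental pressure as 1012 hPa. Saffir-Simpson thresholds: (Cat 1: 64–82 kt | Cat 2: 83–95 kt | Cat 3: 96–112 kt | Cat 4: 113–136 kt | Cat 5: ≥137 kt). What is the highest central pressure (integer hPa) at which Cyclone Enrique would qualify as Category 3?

Category 3 begins at V = 96 kt.
Required ΔP = (96/6.2)^(1/0.655) = 15.484^1.527 ≈ 65.56 hPa.
P_c ≤ 1012 − 65.56 = 946.44, so the highest integer P_c is 946 hPa.

946 hPa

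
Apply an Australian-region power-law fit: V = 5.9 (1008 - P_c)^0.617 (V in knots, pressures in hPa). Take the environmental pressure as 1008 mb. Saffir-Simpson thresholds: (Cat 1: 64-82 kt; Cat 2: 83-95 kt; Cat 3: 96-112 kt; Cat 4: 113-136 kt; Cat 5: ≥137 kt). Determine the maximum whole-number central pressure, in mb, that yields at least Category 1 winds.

Category 1 begins at V = 64 kt.
Required ΔP = (64/5.9)^(1/0.617) = 10.847^1.621 ≈ 47.64 mb.
P_c ≤ 1008 − 47.64 = 960.36, so the highest integer P_c is 960 mb.

960 mb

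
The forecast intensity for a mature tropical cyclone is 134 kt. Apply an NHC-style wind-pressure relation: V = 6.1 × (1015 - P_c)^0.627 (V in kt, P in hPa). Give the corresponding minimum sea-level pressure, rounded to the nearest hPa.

ΔP = (V / 6.1)^(1/0.627) = (134/6.1)^1.595.
134/6.1 = 21.967; 21.967^1.595 ≈ 138.04 hPa.
P_c = 1015 − 138.04 = 876.96 ≈ 877 hPa.

877 hPa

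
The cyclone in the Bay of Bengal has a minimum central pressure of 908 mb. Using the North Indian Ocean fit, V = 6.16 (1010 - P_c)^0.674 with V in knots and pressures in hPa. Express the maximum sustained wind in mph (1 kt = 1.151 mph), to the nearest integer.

ΔP = 1010 − 908 = 102 mb.
V ≈ 6.16 × 102^0.674 = 6.16 × 22.584 ≈ 139.116 kt.
139.116 × 1.151 ≈ 160.12 mph → 160 mph.

160 mph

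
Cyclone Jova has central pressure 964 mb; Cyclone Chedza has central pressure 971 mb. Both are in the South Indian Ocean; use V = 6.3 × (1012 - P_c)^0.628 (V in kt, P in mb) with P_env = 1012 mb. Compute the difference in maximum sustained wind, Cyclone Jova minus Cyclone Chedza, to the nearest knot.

7 kt

Cyclone Jova: ΔP = 48; V ≈ 6.3 × 48^0.628 ≈ 71.64 kt.
Cyclone Chedza: ΔP = 41; V ≈ 6.3 × 41^0.628 ≈ 64.89 kt.
Difference ≈ 71.64 − 64.89 = 6.75 → 7 kt.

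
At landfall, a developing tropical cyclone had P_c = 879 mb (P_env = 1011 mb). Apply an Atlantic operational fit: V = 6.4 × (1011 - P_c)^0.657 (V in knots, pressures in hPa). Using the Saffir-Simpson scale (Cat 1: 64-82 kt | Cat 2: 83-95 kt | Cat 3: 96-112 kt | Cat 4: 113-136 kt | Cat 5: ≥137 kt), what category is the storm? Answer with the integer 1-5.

5

ΔP = 1011 − 879 = 132 mb.
V ≈ 6.4 × 132^0.657 = 6.4 × 24.73 ≈ 158 kt.
158 kt falls in the Category 5 band.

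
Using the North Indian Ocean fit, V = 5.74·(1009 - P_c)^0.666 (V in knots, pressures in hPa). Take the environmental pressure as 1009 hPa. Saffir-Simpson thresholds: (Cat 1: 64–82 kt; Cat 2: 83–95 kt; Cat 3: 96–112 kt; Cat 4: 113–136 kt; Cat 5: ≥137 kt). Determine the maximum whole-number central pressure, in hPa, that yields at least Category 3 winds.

Category 3 begins at V = 96 kt.
Required ΔP = (96/5.74)^(1/0.666) = 16.725^1.502 ≈ 68.69 hPa.
P_c ≤ 1009 − 68.69 = 940.31, so the highest integer P_c is 940 hPa.

940 hPa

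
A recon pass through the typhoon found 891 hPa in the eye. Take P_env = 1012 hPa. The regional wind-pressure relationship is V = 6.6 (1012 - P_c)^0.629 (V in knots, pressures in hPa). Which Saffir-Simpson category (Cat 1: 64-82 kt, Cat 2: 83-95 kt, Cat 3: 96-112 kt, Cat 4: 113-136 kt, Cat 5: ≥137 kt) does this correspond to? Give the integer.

4

ΔP = 1012 − 891 = 121 hPa.
V ≈ 6.6 × 121^0.629 = 6.6 × 20.42 ≈ 135 kt.
135 kt falls in the Category 4 band.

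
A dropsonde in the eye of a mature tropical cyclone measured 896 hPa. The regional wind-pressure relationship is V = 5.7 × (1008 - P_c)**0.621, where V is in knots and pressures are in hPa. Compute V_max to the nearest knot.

ΔP = 1008 − 896 = 112 hPa.
112^0.621 ≈ 18.731.
V ≈ 5.7 × 18.731 ≈ 106.8 kt.

107 kt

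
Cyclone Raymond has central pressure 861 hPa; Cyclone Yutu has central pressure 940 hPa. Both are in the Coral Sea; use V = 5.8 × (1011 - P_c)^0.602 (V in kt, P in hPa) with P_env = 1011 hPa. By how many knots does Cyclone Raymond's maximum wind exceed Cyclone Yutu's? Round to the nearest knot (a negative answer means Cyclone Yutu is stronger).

Cyclone Raymond: ΔP = 150; V ≈ 5.8 × 150^0.602 ≈ 118.42 kt.
Cyclone Yutu: ΔP = 71; V ≈ 5.8 × 71^0.602 ≈ 75.49 kt.
Difference ≈ 118.42 − 75.49 = 42.93 → 43 kt.

43 kt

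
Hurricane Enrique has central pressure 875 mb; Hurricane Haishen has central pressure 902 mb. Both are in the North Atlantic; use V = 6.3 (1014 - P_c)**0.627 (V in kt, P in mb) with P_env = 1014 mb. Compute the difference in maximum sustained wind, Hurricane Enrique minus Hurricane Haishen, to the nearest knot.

Hurricane Enrique: ΔP = 139; V ≈ 6.3 × 139^0.627 ≈ 139.00 kt.
Hurricane Haishen: ΔP = 112; V ≈ 6.3 × 112^0.627 ≈ 121.39 kt.
Difference ≈ 139.00 − 121.39 = 17.61 → 18 kt.

18 kt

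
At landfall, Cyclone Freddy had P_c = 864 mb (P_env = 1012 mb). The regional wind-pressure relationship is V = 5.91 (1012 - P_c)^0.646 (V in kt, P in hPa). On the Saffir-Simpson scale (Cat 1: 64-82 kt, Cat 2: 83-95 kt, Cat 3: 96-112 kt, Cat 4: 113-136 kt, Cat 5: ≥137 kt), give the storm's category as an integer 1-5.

ΔP = 1012 − 864 = 148 mb.
V ≈ 5.91 × 148^0.646 = 5.91 × 25.23 ≈ 149 kt.
149 kt falls in the Category 5 band.

5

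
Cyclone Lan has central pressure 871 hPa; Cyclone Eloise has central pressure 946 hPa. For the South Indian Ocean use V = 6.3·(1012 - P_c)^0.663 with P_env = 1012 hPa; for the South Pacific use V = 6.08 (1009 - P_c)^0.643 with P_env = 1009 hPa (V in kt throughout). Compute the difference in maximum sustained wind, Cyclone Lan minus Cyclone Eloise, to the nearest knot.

Cyclone Lan: ΔP = 141; V ≈ 6.3 × 141^0.663 ≈ 167.60 kt.
Cyclone Eloise: ΔP = 63; V ≈ 6.08 × 63^0.643 ≈ 87.27 kt.
Difference ≈ 167.60 − 87.27 = 80.33 → 80 kt.

80 kt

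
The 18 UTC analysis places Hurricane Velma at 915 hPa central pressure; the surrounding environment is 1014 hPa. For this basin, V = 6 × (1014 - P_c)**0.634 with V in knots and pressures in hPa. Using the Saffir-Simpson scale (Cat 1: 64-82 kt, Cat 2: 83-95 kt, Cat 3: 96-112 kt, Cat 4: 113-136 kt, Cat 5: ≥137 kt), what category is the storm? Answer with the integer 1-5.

3

ΔP = 1014 − 915 = 99 hPa.
V ≈ 6 × 99^0.634 = 6 × 18.42 ≈ 111 kt.
111 kt falls in the Category 3 band.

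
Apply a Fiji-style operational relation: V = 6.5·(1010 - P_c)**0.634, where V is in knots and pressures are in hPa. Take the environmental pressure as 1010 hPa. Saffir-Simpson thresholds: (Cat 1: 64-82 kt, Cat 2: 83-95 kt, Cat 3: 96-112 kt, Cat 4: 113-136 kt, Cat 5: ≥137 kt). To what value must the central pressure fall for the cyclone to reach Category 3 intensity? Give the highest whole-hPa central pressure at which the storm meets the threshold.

Category 3 begins at V = 96 kt.
Required ΔP = (96/6.5)^(1/0.634) = 14.769^1.577 ≈ 69.89 hPa.
P_c ≤ 1010 − 69.89 = 940.11, so the highest integer P_c is 940 hPa.

940 hPa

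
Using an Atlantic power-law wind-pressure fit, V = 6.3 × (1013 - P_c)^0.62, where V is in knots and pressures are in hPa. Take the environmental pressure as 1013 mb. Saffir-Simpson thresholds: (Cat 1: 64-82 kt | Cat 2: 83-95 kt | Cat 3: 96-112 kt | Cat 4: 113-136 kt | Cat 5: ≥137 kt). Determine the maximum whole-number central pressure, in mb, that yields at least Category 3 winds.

Category 3 begins at V = 96 kt.
Required ΔP = (96/6.3)^(1/0.62) = 15.238^1.613 ≈ 80.90 mb.
P_c ≤ 1013 − 80.90 = 932.10, so the highest integer P_c is 932 mb.

932 mb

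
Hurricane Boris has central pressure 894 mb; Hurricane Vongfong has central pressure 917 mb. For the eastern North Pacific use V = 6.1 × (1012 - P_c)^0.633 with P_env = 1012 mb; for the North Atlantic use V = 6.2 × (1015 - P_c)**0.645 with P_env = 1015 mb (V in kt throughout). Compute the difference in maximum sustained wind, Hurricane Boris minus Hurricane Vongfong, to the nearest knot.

Hurricane Boris: ΔP = 118; V ≈ 6.1 × 118^0.633 ≈ 124.98 kt.
Hurricane Vongfong: ΔP = 98; V ≈ 6.2 × 98^0.645 ≈ 119.33 kt.
Difference ≈ 124.98 − 119.33 = 5.65 → 6 kt.

6 kt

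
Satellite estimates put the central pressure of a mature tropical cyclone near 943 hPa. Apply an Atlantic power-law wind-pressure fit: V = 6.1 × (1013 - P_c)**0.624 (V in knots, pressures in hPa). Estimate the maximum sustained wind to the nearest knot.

86 kt

ΔP = 1013 − 943 = 70 hPa.
70^0.624 ≈ 14.169.
V ≈ 6.1 × 14.169 ≈ 86.4 kt.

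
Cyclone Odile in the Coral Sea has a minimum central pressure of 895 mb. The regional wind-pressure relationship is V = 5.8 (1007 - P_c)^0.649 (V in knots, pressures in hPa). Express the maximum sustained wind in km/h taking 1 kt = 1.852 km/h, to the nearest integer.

ΔP = 1007 − 895 = 112 mb.
V ≈ 5.8 × 112^0.649 = 5.8 × 21.377 ≈ 123.985 kt.
123.985 × 1.852 ≈ 229.62 km/h → 230 km/h.

230 km/h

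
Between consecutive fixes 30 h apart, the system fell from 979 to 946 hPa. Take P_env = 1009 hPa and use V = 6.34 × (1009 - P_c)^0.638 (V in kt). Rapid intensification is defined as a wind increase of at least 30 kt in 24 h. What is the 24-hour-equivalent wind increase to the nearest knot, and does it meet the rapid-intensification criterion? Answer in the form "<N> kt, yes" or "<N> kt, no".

V₁: ΔP = 30, V ≈ 6.34 × 30^0.638 ≈ 55.53 kt.
V₂: ΔP = 63, V ≈ 6.34 × 63^0.638 ≈ 89.14 kt.
ΔV over 30 h = 33.61 kt → 24 h equivalent = 33.61 × 24/30 ≈ 26.89 kt.
27 kt < 30 kt ⇒ not rapid intensification.

27 kt, no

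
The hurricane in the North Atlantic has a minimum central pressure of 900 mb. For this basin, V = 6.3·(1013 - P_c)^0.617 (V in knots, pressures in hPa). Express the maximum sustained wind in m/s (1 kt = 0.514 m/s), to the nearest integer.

ΔP = 1013 − 900 = 113 mb.
V ≈ 6.3 × 113^0.617 = 6.3 × 18.482 ≈ 116.437 kt.
116.437 × 0.514 ≈ 59.85 m/s → 60 m/s.

60 m/s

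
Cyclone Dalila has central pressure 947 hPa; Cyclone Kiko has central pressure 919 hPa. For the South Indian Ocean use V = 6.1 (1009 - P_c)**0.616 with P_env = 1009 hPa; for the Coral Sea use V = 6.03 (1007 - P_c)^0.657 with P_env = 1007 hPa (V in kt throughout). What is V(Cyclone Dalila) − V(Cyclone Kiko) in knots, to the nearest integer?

Cyclone Dalila: ΔP = 62; V ≈ 6.1 × 62^0.616 ≈ 77.53 kt.
Cyclone Kiko: ΔP = 88; V ≈ 6.03 × 88^0.657 ≈ 114.25 kt.
Difference ≈ 77.53 − 114.25 = -36.72 → -37 kt.

-37 kt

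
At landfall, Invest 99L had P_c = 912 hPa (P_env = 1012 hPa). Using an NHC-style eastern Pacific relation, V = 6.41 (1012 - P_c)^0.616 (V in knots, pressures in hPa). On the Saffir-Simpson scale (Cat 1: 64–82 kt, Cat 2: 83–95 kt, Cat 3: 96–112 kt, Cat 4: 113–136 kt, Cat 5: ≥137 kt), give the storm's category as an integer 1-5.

ΔP = 1012 − 912 = 100 hPa.
V ≈ 6.41 × 100^0.616 = 6.41 × 17.06 ≈ 109 kt.
109 kt falls in the Category 3 band.

3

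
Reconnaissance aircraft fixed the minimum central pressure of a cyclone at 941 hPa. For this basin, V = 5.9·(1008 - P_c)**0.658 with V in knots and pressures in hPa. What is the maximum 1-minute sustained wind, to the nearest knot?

94 kt

ΔP = 1008 − 941 = 67 hPa.
67^0.658 ≈ 15.906.
V ≈ 5.9 × 15.906 ≈ 93.8 kt.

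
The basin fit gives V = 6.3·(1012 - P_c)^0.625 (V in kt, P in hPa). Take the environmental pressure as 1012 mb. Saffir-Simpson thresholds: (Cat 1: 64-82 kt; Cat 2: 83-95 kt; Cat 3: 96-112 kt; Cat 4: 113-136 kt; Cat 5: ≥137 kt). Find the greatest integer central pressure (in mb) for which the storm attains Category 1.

971 mb

Category 1 begins at V = 64 kt.
Required ΔP = (64/6.3)^(1/0.625) = 10.159^1.600 ≈ 40.83 mb.
P_c ≤ 1012 − 40.83 = 971.17, so the highest integer P_c is 971 mb.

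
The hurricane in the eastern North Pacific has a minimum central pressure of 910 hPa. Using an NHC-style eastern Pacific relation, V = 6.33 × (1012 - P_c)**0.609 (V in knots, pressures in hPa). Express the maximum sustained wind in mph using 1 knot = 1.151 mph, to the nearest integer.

ΔP = 1012 − 910 = 102 hPa.
V ≈ 6.33 × 102^0.609 = 6.33 × 16.720 ≈ 105.838 kt.
105.838 × 1.151 ≈ 121.82 mph → 122 mph.

122 mph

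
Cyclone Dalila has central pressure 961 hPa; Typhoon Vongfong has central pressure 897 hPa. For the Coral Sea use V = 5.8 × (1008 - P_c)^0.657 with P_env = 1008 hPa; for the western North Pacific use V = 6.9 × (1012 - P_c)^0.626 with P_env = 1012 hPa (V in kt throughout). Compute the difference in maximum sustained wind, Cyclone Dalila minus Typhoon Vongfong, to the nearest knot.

Cyclone Dalila: ΔP = 47; V ≈ 5.8 × 47^0.657 ≈ 72.78 kt.
Typhoon Vongfong: ΔP = 115; V ≈ 6.9 × 115^0.626 ≈ 134.54 kt.
Difference ≈ 72.78 − 134.54 = -61.76 → -62 kt.

-62 kt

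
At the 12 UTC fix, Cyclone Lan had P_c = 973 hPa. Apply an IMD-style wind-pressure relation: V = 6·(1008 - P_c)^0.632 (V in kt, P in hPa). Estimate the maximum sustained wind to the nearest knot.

ΔP = 1008 − 973 = 35 hPa.
35^0.632 ≈ 9.459.
V ≈ 6 × 9.459 ≈ 56.8 kt.

57 kt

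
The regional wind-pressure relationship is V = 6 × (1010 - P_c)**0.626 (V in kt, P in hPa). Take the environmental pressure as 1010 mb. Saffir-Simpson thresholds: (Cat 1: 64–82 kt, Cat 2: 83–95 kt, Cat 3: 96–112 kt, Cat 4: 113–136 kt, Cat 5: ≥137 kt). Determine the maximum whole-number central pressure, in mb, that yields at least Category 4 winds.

Category 4 begins at V = 113 kt.
Required ΔP = (113/6)^(1/0.626) = 18.833^1.597 ≈ 108.80 mb.
P_c ≤ 1010 − 108.80 = 901.20, so the highest integer P_c is 901 mb.

901 mb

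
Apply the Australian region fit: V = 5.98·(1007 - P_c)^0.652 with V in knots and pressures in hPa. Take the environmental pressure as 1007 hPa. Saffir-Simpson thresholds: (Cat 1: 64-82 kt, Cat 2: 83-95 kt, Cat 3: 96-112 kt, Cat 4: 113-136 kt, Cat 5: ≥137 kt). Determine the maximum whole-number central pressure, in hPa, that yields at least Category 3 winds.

936 hPa

Category 3 begins at V = 96 kt.
Required ΔP = (96/5.98)^(1/0.652) = 16.054^1.534 ≈ 70.64 hPa.
P_c ≤ 1007 − 70.64 = 936.36, so the highest integer P_c is 936 hPa.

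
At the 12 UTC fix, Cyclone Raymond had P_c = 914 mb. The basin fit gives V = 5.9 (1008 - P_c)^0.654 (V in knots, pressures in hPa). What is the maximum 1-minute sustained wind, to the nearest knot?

ΔP = 1008 − 914 = 94 mb.
94^0.654 ≈ 19.518.
V ≈ 5.9 × 19.518 ≈ 115.2 kt.

115 kt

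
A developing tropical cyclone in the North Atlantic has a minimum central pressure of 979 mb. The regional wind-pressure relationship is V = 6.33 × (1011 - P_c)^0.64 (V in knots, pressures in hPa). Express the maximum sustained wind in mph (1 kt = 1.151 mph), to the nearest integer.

ΔP = 1011 − 979 = 32 mb.
V ≈ 6.33 × 32^0.64 = 6.33 × 9.190 ≈ 58.170 kt.
58.170 × 1.151 ≈ 66.95 mph → 67 mph.

67 mph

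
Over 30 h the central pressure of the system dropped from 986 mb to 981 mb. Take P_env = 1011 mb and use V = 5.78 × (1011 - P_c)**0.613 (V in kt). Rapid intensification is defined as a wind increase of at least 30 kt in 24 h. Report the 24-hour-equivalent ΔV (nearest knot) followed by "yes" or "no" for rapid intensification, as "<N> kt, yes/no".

4 kt, no

V₁: ΔP = 25, V ≈ 5.78 × 25^0.613 ≈ 41.58 kt.
V₂: ΔP = 30, V ≈ 5.78 × 30^0.613 ≈ 46.49 kt.
ΔV over 30 h = 4.91 kt → 24 h equivalent = 4.91 × 24/30 ≈ 3.93 kt.
4 kt < 30 kt ⇒ not rapid intensification.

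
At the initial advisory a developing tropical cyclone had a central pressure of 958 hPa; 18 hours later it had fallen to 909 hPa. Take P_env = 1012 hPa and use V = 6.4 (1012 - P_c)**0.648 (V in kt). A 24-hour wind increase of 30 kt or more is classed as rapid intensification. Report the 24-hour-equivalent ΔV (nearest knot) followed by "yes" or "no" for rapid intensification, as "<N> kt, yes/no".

59 kt, yes

V₁: ΔP = 54, V ≈ 6.4 × 54^0.648 ≈ 84.87 kt.
V₂: ΔP = 103, V ≈ 6.4 × 103^0.648 ≈ 128.97 kt.
ΔV over 18 h = 44.10 kt → 24 h equivalent = 44.10 × 24/18 ≈ 58.80 kt.
59 kt ≥ 30 kt ⇒ rapid intensification.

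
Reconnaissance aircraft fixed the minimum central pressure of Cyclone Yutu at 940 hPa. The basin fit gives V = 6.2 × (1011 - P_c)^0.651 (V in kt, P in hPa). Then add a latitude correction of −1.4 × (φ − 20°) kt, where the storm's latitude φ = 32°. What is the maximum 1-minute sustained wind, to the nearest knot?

ΔP = 1011 − 940 = 71 hPa.
71^0.651 ≈ 16.039.
V ≈ 6.2 × 16.039 ≈ 99.4 kt.
Latitude correction: −1.4 × (32 − 20) = -16.8 kt.
Corrected V ≈ 82.6 kt → 83 kt.

83 kt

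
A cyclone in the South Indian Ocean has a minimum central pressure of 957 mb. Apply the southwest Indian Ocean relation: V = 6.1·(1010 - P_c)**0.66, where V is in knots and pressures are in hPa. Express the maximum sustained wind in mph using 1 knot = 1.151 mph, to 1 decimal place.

ΔP = 1010 − 957 = 53 mb.
V ≈ 6.1 × 53^0.66 = 6.1 × 13.741 ≈ 83.821 kt.
83.821 × 1.151 ≈ 96.48 mph → 96.5 mph.

96.5 mph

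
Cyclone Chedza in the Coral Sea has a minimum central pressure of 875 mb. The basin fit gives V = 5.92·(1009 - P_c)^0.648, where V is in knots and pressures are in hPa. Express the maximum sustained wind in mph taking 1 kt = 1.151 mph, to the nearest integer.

ΔP = 1009 − 875 = 134 mb.
V ≈ 5.92 × 134^0.648 = 5.92 × 23.898 ≈ 141.477 kt.
141.477 × 1.151 ≈ 162.84 mph → 163 mph.

163 mph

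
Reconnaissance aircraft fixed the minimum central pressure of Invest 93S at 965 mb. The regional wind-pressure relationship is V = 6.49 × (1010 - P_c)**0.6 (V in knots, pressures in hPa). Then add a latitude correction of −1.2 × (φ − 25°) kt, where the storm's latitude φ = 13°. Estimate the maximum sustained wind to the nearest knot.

ΔP = 1010 − 965 = 45 mb.
45^0.6 ≈ 9.816.
V ≈ 6.49 × 9.816 ≈ 63.7 kt.
Latitude correction: −1.2 × (13 − 25) = 14.4 kt.
Corrected V ≈ 78.1 kt → 78 kt.

78 kt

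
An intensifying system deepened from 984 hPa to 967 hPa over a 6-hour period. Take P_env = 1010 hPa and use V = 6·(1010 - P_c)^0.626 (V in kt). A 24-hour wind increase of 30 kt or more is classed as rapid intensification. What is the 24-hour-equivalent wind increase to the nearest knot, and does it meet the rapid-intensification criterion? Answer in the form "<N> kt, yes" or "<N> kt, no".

68 kt, yes

V₁: ΔP = 26, V ≈ 6 × 26^0.626 ≈ 46.12 kt.
V₂: ΔP = 43, V ≈ 6 × 43^0.626 ≈ 63.20 kt.
ΔV over 6 h = 17.08 kt → 24 h equivalent = 17.08 × 24/6 ≈ 68.32 kt.
68 kt ≥ 30 kt ⇒ rapid intensification.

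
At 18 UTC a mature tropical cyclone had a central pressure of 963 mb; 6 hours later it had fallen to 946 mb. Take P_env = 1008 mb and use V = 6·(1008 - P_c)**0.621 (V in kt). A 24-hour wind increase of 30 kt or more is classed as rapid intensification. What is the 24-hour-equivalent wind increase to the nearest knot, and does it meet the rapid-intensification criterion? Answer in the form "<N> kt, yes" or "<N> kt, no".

V₁: ΔP = 45, V ≈ 6 × 45^0.621 ≈ 63.80 kt.
V₂: ΔP = 62, V ≈ 6 × 62^0.621 ≈ 77.84 kt.
ΔV over 6 h = 14.04 kt → 24 h equivalent = 14.04 × 24/6 ≈ 56.16 kt.
56 kt ≥ 30 kt ⇒ rapid intensification.

56 kt, yes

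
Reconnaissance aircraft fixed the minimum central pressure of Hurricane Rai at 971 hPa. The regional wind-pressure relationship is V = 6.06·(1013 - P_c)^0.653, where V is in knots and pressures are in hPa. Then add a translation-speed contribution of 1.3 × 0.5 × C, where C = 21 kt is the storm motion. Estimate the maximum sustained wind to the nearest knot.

83 kt

ΔP = 1013 − 971 = 42 hPa.
42^0.653 ≈ 11.481.
V ≈ 6.06 × 11.481 ≈ 69.6 kt.
Translation term: 1.3 × 0.5 × 21 = 13.65 kt.
Corrected V ≈ 83.25 kt → 83 kt.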